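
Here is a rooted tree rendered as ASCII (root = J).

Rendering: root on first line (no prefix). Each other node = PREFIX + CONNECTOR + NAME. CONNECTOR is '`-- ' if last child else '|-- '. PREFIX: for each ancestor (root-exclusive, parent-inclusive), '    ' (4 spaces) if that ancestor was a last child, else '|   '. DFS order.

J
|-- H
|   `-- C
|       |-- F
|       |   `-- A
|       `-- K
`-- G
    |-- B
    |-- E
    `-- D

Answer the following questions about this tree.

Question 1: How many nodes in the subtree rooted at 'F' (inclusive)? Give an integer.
Answer: 2

Derivation:
Subtree rooted at F contains: A, F
Count = 2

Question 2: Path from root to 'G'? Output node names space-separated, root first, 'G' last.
Answer: J G

Derivation:
Walk down from root: J -> G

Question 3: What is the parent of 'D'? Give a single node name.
Scan adjacency: D appears as child of G

Answer: G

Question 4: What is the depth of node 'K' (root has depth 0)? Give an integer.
Path from root to K: J -> H -> C -> K
Depth = number of edges = 3

Answer: 3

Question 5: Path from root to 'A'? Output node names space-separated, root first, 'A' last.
Walk down from root: J -> H -> C -> F -> A

Answer: J H C F A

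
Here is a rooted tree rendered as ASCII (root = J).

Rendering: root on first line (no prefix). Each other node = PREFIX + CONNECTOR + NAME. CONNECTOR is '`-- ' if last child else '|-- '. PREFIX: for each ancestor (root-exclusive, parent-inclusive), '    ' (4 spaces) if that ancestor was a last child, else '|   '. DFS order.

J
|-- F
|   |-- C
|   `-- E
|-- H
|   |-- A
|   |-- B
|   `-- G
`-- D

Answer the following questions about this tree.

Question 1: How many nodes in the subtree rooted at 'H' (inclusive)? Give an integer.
Answer: 4

Derivation:
Subtree rooted at H contains: A, B, G, H
Count = 4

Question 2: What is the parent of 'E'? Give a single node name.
Answer: F

Derivation:
Scan adjacency: E appears as child of F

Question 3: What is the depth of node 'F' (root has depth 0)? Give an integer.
Answer: 1

Derivation:
Path from root to F: J -> F
Depth = number of edges = 1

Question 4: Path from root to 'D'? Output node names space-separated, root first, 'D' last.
Answer: J D

Derivation:
Walk down from root: J -> D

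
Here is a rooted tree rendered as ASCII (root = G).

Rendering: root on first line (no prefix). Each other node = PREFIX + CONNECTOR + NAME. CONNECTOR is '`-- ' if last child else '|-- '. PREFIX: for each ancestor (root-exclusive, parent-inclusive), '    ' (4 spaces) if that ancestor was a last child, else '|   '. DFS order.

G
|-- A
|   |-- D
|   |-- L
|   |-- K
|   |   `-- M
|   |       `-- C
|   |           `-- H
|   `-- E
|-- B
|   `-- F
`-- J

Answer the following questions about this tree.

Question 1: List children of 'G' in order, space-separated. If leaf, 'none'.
Node G's children (from adjacency): A, B, J

Answer: A B J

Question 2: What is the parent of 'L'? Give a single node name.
Scan adjacency: L appears as child of A

Answer: A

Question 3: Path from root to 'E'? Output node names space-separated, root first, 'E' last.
Answer: G A E

Derivation:
Walk down from root: G -> A -> E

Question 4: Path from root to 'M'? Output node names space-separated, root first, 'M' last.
Answer: G A K M

Derivation:
Walk down from root: G -> A -> K -> M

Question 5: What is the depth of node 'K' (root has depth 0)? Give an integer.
Answer: 2

Derivation:
Path from root to K: G -> A -> K
Depth = number of edges = 2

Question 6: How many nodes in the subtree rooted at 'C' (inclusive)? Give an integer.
Answer: 2

Derivation:
Subtree rooted at C contains: C, H
Count = 2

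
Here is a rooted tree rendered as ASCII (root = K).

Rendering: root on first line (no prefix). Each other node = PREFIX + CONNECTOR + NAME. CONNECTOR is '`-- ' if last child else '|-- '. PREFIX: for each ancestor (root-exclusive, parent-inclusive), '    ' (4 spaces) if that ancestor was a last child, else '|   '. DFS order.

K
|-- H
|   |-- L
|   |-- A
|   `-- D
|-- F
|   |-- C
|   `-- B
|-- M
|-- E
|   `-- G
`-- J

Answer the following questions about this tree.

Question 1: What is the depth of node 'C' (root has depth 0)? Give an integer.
Path from root to C: K -> F -> C
Depth = number of edges = 2

Answer: 2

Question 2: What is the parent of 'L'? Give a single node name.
Answer: H

Derivation:
Scan adjacency: L appears as child of H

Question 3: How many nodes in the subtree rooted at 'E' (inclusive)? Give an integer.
Answer: 2

Derivation:
Subtree rooted at E contains: E, G
Count = 2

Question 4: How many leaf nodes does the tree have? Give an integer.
Leaves (nodes with no children): A, B, C, D, G, J, L, M

Answer: 8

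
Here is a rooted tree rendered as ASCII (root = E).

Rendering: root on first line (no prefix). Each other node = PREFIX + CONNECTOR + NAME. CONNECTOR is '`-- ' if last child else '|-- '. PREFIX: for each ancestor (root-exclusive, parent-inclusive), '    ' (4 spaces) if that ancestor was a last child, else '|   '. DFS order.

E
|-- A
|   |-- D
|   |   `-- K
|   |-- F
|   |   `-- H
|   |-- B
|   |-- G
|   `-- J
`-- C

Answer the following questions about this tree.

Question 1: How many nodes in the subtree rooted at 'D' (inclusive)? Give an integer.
Answer: 2

Derivation:
Subtree rooted at D contains: D, K
Count = 2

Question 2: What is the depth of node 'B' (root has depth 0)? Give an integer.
Path from root to B: E -> A -> B
Depth = number of edges = 2

Answer: 2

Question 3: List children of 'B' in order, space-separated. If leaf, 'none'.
Node B's children (from adjacency): (leaf)

Answer: none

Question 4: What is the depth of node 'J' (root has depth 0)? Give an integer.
Path from root to J: E -> A -> J
Depth = number of edges = 2

Answer: 2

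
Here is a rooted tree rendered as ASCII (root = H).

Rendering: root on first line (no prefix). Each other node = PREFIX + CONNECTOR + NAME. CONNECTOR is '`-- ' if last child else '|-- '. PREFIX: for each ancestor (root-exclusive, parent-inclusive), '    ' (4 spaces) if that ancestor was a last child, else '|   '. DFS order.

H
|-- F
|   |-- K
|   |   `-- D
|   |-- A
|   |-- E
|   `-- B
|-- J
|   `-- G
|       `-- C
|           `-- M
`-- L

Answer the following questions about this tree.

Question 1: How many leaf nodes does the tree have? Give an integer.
Leaves (nodes with no children): A, B, D, E, L, M

Answer: 6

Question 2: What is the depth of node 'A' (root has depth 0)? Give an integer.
Path from root to A: H -> F -> A
Depth = number of edges = 2

Answer: 2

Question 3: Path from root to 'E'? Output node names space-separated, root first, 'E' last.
Walk down from root: H -> F -> E

Answer: H F E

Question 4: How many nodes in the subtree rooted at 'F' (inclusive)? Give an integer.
Subtree rooted at F contains: A, B, D, E, F, K
Count = 6

Answer: 6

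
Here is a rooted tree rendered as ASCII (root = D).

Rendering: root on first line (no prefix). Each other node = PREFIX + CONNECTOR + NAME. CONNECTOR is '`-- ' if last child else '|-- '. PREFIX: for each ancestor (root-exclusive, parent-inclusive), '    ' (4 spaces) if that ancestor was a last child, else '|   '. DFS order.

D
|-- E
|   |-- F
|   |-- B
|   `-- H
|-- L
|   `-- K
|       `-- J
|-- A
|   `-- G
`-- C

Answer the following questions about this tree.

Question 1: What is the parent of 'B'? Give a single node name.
Scan adjacency: B appears as child of E

Answer: E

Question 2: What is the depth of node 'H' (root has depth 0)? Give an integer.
Answer: 2

Derivation:
Path from root to H: D -> E -> H
Depth = number of edges = 2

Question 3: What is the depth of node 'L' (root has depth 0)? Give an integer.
Path from root to L: D -> L
Depth = number of edges = 1

Answer: 1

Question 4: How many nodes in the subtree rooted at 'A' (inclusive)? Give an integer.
Subtree rooted at A contains: A, G
Count = 2

Answer: 2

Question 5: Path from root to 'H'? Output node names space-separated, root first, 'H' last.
Walk down from root: D -> E -> H

Answer: D E H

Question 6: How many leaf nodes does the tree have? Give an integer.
Leaves (nodes with no children): B, C, F, G, H, J

Answer: 6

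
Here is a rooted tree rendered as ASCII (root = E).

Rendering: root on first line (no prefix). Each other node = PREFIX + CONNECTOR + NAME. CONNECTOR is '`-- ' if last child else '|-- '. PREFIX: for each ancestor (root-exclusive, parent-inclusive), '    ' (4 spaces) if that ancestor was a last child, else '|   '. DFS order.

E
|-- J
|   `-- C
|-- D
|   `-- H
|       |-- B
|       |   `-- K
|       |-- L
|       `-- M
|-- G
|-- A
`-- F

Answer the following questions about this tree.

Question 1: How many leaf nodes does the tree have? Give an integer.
Answer: 7

Derivation:
Leaves (nodes with no children): A, C, F, G, K, L, M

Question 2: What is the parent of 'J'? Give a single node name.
Answer: E

Derivation:
Scan adjacency: J appears as child of E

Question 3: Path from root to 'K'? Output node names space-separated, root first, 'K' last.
Walk down from root: E -> D -> H -> B -> K

Answer: E D H B K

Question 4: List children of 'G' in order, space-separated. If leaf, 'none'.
Node G's children (from adjacency): (leaf)

Answer: none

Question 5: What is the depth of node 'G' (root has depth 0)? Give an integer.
Path from root to G: E -> G
Depth = number of edges = 1

Answer: 1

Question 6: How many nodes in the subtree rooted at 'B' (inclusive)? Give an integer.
Answer: 2

Derivation:
Subtree rooted at B contains: B, K
Count = 2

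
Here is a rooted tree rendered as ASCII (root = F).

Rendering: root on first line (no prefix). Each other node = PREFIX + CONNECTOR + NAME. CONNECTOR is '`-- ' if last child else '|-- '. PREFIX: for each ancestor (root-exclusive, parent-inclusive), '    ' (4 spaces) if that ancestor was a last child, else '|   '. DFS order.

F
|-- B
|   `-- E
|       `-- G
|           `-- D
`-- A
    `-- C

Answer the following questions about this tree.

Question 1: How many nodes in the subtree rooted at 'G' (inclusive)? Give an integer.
Answer: 2

Derivation:
Subtree rooted at G contains: D, G
Count = 2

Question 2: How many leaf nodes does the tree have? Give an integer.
Answer: 2

Derivation:
Leaves (nodes with no children): C, D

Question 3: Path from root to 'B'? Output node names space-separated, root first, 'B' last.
Walk down from root: F -> B

Answer: F B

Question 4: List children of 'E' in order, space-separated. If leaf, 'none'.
Answer: G

Derivation:
Node E's children (from adjacency): G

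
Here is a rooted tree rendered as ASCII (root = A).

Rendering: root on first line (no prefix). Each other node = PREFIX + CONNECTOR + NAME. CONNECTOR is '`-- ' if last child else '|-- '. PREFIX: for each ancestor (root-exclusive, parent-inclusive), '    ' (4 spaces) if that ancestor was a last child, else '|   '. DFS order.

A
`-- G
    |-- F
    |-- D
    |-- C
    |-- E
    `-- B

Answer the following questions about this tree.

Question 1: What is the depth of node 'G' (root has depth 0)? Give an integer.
Path from root to G: A -> G
Depth = number of edges = 1

Answer: 1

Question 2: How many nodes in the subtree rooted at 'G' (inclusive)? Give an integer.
Subtree rooted at G contains: B, C, D, E, F, G
Count = 6

Answer: 6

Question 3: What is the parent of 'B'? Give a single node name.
Scan adjacency: B appears as child of G

Answer: G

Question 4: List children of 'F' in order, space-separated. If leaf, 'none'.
Answer: none

Derivation:
Node F's children (from adjacency): (leaf)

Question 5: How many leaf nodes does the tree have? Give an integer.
Leaves (nodes with no children): B, C, D, E, F

Answer: 5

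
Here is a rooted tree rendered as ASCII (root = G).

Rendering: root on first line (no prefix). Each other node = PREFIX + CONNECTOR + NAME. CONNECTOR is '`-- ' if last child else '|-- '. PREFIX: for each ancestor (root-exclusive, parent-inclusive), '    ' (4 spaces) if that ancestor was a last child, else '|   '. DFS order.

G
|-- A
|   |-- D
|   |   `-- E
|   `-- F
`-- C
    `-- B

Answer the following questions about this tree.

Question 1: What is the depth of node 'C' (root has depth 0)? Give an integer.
Answer: 1

Derivation:
Path from root to C: G -> C
Depth = number of edges = 1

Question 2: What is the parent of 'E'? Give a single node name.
Answer: D

Derivation:
Scan adjacency: E appears as child of D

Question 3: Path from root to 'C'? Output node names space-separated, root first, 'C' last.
Answer: G C

Derivation:
Walk down from root: G -> C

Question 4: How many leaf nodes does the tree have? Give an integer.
Leaves (nodes with no children): B, E, F

Answer: 3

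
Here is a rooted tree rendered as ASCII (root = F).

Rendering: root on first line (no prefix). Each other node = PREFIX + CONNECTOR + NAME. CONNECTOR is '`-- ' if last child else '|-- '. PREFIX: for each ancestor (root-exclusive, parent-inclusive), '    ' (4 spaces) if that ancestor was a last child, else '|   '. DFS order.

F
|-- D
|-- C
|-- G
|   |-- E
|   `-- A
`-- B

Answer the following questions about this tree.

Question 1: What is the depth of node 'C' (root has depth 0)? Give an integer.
Path from root to C: F -> C
Depth = number of edges = 1

Answer: 1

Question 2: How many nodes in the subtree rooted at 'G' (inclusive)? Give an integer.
Answer: 3

Derivation:
Subtree rooted at G contains: A, E, G
Count = 3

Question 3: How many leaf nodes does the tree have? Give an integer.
Leaves (nodes with no children): A, B, C, D, E

Answer: 5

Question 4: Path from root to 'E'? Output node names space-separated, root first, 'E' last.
Walk down from root: F -> G -> E

Answer: F G E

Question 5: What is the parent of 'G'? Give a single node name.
Scan adjacency: G appears as child of F

Answer: F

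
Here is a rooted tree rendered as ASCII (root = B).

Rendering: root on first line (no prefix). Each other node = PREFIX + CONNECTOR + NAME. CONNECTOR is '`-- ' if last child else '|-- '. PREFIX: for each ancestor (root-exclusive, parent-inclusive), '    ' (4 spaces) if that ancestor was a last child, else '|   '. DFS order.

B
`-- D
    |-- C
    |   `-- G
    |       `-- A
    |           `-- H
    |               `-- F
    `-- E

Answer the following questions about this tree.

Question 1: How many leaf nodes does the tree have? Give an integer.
Answer: 2

Derivation:
Leaves (nodes with no children): E, F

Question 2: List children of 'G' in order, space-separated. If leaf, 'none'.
Node G's children (from adjacency): A

Answer: A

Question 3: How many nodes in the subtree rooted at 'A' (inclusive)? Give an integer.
Subtree rooted at A contains: A, F, H
Count = 3

Answer: 3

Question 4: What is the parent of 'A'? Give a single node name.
Scan adjacency: A appears as child of G

Answer: G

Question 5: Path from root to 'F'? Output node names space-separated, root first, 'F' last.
Walk down from root: B -> D -> C -> G -> A -> H -> F

Answer: B D C G A H F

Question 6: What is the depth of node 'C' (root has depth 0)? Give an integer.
Path from root to C: B -> D -> C
Depth = number of edges = 2

Answer: 2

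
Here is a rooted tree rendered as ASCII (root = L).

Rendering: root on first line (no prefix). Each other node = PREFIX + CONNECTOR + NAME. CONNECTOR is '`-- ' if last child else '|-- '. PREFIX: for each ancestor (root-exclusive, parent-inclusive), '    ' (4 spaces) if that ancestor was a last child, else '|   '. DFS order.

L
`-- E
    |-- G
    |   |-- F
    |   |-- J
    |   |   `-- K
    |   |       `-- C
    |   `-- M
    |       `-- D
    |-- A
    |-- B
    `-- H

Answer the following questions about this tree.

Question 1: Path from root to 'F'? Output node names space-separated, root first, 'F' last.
Walk down from root: L -> E -> G -> F

Answer: L E G F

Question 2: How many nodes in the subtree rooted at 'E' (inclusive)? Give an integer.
Answer: 11

Derivation:
Subtree rooted at E contains: A, B, C, D, E, F, G, H, J, K, M
Count = 11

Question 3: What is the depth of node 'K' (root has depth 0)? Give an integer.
Path from root to K: L -> E -> G -> J -> K
Depth = number of edges = 4

Answer: 4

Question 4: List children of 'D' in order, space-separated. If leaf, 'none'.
Node D's children (from adjacency): (leaf)

Answer: none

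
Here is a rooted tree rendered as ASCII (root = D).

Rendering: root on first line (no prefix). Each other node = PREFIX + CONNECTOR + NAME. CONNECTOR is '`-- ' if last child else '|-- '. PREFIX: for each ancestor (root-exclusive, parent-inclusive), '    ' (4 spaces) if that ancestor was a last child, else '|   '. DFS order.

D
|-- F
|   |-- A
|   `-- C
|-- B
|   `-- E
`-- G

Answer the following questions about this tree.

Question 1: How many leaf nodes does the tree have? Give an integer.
Leaves (nodes with no children): A, C, E, G

Answer: 4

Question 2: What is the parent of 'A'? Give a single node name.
Scan adjacency: A appears as child of F

Answer: F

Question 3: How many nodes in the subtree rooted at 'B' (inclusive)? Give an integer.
Answer: 2

Derivation:
Subtree rooted at B contains: B, E
Count = 2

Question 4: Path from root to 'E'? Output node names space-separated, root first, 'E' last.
Answer: D B E

Derivation:
Walk down from root: D -> B -> E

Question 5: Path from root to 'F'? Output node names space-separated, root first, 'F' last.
Walk down from root: D -> F

Answer: D F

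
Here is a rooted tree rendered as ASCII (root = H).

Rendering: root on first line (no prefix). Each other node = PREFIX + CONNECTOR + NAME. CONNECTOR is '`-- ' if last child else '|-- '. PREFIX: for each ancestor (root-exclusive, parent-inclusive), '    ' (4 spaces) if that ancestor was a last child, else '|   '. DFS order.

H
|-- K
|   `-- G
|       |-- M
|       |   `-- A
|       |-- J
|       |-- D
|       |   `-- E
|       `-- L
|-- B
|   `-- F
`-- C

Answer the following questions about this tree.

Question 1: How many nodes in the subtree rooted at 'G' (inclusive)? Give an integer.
Answer: 7

Derivation:
Subtree rooted at G contains: A, D, E, G, J, L, M
Count = 7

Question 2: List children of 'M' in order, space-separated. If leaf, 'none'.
Node M's children (from adjacency): A

Answer: A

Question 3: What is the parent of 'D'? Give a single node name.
Answer: G

Derivation:
Scan adjacency: D appears as child of G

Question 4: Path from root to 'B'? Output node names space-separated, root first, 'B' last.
Walk down from root: H -> B

Answer: H B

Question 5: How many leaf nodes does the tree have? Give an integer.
Answer: 6

Derivation:
Leaves (nodes with no children): A, C, E, F, J, L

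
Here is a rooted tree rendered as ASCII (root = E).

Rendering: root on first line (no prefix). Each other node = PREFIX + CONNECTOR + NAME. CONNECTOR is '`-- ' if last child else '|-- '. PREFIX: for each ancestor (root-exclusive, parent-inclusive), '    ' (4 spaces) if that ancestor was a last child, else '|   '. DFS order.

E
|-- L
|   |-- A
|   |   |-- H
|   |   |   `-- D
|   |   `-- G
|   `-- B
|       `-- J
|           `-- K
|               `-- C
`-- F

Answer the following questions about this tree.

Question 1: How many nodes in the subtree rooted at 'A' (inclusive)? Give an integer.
Subtree rooted at A contains: A, D, G, H
Count = 4

Answer: 4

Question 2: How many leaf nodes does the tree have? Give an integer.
Leaves (nodes with no children): C, D, F, G

Answer: 4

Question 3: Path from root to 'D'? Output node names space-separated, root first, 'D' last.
Walk down from root: E -> L -> A -> H -> D

Answer: E L A H D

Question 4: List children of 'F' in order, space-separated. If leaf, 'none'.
Answer: none

Derivation:
Node F's children (from adjacency): (leaf)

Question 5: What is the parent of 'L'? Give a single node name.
Scan adjacency: L appears as child of E

Answer: E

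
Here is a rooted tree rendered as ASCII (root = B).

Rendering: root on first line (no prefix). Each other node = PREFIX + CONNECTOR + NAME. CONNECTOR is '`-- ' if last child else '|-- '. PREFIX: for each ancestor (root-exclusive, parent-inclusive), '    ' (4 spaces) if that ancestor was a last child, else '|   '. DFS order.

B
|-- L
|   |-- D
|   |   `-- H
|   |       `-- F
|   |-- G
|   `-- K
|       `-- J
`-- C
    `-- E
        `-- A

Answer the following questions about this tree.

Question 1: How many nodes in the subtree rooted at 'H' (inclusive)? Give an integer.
Subtree rooted at H contains: F, H
Count = 2

Answer: 2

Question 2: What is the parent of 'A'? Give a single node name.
Answer: E

Derivation:
Scan adjacency: A appears as child of E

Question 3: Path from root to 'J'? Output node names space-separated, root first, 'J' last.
Answer: B L K J

Derivation:
Walk down from root: B -> L -> K -> J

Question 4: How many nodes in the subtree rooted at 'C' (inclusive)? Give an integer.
Answer: 3

Derivation:
Subtree rooted at C contains: A, C, E
Count = 3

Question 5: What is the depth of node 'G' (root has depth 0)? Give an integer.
Answer: 2

Derivation:
Path from root to G: B -> L -> G
Depth = number of edges = 2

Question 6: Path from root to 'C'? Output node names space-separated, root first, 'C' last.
Walk down from root: B -> C

Answer: B C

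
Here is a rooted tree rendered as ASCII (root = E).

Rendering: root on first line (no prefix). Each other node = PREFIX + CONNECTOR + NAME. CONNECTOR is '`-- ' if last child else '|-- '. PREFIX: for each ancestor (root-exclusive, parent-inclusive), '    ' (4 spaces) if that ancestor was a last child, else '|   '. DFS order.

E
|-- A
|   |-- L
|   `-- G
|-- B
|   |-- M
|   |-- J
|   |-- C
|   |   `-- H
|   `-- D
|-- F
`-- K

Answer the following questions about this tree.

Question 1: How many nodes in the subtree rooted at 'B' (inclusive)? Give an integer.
Subtree rooted at B contains: B, C, D, H, J, M
Count = 6

Answer: 6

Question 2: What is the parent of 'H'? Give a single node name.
Answer: C

Derivation:
Scan adjacency: H appears as child of C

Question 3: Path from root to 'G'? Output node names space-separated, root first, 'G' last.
Answer: E A G

Derivation:
Walk down from root: E -> A -> G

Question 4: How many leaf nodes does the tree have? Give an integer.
Leaves (nodes with no children): D, F, G, H, J, K, L, M

Answer: 8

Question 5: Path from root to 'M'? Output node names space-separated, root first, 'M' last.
Walk down from root: E -> B -> M

Answer: E B M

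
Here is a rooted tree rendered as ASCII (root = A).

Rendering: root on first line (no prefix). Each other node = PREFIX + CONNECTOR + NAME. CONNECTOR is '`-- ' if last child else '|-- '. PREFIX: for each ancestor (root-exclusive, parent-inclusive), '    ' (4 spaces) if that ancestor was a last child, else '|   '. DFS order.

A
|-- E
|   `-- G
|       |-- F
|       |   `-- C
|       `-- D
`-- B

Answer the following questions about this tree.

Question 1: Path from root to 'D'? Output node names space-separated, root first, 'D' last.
Answer: A E G D

Derivation:
Walk down from root: A -> E -> G -> D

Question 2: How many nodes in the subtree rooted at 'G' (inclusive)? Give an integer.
Subtree rooted at G contains: C, D, F, G
Count = 4

Answer: 4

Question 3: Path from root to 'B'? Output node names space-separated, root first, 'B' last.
Walk down from root: A -> B

Answer: A B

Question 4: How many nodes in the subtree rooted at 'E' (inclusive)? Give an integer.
Answer: 5

Derivation:
Subtree rooted at E contains: C, D, E, F, G
Count = 5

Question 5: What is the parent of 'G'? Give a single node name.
Scan adjacency: G appears as child of E

Answer: E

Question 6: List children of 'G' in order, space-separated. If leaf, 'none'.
Answer: F D

Derivation:
Node G's children (from adjacency): F, D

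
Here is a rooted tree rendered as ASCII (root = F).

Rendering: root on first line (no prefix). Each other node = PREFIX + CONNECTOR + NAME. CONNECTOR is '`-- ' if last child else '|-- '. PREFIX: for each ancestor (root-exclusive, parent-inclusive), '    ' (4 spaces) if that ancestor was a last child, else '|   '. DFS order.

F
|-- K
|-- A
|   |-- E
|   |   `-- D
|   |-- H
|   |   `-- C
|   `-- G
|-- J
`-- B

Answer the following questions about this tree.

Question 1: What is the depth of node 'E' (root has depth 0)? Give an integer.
Answer: 2

Derivation:
Path from root to E: F -> A -> E
Depth = number of edges = 2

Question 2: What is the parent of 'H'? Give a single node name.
Scan adjacency: H appears as child of A

Answer: A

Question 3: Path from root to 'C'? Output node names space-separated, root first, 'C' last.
Answer: F A H C

Derivation:
Walk down from root: F -> A -> H -> C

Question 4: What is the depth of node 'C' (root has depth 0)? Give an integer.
Path from root to C: F -> A -> H -> C
Depth = number of edges = 3

Answer: 3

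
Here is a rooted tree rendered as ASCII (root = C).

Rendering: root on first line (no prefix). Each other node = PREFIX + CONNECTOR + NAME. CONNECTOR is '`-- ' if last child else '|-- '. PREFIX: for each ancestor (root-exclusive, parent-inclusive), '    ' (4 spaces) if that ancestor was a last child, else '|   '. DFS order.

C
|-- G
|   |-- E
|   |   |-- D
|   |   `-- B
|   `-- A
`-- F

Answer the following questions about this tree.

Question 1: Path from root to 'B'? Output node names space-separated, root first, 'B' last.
Answer: C G E B

Derivation:
Walk down from root: C -> G -> E -> B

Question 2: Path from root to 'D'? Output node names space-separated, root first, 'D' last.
Walk down from root: C -> G -> E -> D

Answer: C G E D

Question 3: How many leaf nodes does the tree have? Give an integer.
Answer: 4

Derivation:
Leaves (nodes with no children): A, B, D, F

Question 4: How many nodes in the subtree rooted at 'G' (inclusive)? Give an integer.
Subtree rooted at G contains: A, B, D, E, G
Count = 5

Answer: 5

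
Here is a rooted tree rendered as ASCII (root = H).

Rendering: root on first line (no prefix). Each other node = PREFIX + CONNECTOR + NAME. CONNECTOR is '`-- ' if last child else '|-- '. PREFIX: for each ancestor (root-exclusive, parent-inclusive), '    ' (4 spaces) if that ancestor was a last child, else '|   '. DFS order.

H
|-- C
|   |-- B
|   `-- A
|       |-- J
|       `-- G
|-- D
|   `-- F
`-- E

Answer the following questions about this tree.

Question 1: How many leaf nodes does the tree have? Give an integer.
Answer: 5

Derivation:
Leaves (nodes with no children): B, E, F, G, J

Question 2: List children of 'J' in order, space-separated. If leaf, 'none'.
Answer: none

Derivation:
Node J's children (from adjacency): (leaf)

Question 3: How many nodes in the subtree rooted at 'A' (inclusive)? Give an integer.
Answer: 3

Derivation:
Subtree rooted at A contains: A, G, J
Count = 3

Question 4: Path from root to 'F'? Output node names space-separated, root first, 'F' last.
Walk down from root: H -> D -> F

Answer: H D F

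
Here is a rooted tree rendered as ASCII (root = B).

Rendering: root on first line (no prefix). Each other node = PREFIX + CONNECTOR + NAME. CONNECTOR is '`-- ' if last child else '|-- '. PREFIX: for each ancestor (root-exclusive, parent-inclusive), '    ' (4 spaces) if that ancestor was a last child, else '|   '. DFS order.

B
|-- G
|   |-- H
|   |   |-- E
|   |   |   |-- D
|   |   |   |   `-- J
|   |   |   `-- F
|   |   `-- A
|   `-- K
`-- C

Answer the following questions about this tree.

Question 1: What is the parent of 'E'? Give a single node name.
Scan adjacency: E appears as child of H

Answer: H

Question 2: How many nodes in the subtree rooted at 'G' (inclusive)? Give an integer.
Subtree rooted at G contains: A, D, E, F, G, H, J, K
Count = 8

Answer: 8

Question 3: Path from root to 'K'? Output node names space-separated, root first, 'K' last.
Walk down from root: B -> G -> K

Answer: B G K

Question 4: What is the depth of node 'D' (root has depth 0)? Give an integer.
Path from root to D: B -> G -> H -> E -> D
Depth = number of edges = 4

Answer: 4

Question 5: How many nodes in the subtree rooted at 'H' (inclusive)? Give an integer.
Subtree rooted at H contains: A, D, E, F, H, J
Count = 6

Answer: 6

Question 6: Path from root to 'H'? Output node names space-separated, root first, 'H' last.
Answer: B G H

Derivation:
Walk down from root: B -> G -> H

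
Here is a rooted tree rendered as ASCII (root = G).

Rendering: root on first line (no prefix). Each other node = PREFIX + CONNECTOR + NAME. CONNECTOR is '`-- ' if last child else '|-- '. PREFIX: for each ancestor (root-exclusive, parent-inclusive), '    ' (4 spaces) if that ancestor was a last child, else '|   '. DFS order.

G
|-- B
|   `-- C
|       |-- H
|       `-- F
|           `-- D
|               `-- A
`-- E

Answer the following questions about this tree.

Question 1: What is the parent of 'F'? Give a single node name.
Scan adjacency: F appears as child of C

Answer: C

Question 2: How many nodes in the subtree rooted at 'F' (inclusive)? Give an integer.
Answer: 3

Derivation:
Subtree rooted at F contains: A, D, F
Count = 3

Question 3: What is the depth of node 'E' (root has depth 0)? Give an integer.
Answer: 1

Derivation:
Path from root to E: G -> E
Depth = number of edges = 1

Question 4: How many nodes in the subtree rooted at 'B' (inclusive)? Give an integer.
Subtree rooted at B contains: A, B, C, D, F, H
Count = 6

Answer: 6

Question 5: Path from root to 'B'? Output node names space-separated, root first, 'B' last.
Answer: G B

Derivation:
Walk down from root: G -> B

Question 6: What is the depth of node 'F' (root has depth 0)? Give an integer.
Path from root to F: G -> B -> C -> F
Depth = number of edges = 3

Answer: 3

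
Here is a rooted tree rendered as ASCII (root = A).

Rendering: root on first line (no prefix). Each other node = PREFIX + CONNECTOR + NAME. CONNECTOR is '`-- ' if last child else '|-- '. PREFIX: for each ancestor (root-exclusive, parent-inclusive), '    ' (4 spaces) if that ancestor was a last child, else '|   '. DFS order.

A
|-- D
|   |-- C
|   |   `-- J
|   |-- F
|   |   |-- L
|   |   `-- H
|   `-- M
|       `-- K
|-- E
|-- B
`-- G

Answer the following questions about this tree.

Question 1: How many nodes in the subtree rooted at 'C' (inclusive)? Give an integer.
Subtree rooted at C contains: C, J
Count = 2

Answer: 2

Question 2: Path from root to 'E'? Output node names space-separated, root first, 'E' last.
Answer: A E

Derivation:
Walk down from root: A -> E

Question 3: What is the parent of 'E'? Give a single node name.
Answer: A

Derivation:
Scan adjacency: E appears as child of A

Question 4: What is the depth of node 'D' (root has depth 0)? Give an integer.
Answer: 1

Derivation:
Path from root to D: A -> D
Depth = number of edges = 1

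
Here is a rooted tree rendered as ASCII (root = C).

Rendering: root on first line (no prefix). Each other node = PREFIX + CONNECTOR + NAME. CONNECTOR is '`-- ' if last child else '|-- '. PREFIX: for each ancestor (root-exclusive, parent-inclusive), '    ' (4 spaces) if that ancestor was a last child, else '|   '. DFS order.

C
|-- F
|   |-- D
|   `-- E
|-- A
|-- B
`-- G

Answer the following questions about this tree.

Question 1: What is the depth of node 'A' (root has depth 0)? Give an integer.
Answer: 1

Derivation:
Path from root to A: C -> A
Depth = number of edges = 1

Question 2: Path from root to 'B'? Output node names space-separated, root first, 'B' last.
Answer: C B

Derivation:
Walk down from root: C -> B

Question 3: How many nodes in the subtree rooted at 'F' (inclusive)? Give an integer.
Answer: 3

Derivation:
Subtree rooted at F contains: D, E, F
Count = 3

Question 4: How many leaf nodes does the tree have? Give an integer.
Answer: 5

Derivation:
Leaves (nodes with no children): A, B, D, E, G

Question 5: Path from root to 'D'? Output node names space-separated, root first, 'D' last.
Answer: C F D

Derivation:
Walk down from root: C -> F -> D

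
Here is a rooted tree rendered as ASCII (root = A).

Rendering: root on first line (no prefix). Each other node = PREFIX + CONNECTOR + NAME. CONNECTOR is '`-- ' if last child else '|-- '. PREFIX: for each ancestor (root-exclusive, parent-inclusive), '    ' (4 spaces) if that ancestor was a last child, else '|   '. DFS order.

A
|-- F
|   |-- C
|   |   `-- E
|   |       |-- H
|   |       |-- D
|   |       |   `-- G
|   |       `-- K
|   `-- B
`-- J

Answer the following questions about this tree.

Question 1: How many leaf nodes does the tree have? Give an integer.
Answer: 5

Derivation:
Leaves (nodes with no children): B, G, H, J, K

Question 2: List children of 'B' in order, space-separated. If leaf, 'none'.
Node B's children (from adjacency): (leaf)

Answer: none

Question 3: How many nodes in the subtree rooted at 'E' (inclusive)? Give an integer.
Subtree rooted at E contains: D, E, G, H, K
Count = 5

Answer: 5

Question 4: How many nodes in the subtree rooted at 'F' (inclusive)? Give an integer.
Subtree rooted at F contains: B, C, D, E, F, G, H, K
Count = 8

Answer: 8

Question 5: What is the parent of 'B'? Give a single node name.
Scan adjacency: B appears as child of F

Answer: F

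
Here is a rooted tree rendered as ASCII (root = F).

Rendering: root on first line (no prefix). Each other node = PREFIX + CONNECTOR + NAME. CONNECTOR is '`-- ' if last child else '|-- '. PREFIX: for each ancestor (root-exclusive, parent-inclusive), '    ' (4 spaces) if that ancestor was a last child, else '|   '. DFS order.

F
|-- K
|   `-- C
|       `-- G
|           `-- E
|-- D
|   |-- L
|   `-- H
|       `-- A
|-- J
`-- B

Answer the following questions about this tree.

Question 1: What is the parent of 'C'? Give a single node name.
Answer: K

Derivation:
Scan adjacency: C appears as child of K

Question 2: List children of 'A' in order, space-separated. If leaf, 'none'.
Answer: none

Derivation:
Node A's children (from adjacency): (leaf)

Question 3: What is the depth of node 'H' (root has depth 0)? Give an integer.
Path from root to H: F -> D -> H
Depth = number of edges = 2

Answer: 2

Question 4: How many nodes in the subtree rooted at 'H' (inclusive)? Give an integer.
Subtree rooted at H contains: A, H
Count = 2

Answer: 2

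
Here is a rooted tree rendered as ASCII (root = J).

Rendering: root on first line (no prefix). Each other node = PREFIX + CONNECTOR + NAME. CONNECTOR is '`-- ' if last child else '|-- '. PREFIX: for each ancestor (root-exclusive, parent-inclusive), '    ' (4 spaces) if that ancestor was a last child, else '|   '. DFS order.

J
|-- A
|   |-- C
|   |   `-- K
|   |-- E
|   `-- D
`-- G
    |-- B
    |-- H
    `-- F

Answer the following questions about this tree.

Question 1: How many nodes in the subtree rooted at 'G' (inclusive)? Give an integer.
Subtree rooted at G contains: B, F, G, H
Count = 4

Answer: 4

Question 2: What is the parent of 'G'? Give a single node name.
Scan adjacency: G appears as child of J

Answer: J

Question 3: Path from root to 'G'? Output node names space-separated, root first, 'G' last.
Answer: J G

Derivation:
Walk down from root: J -> G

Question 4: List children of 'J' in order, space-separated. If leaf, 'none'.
Answer: A G

Derivation:
Node J's children (from adjacency): A, G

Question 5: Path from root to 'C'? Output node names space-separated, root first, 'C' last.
Answer: J A C

Derivation:
Walk down from root: J -> A -> C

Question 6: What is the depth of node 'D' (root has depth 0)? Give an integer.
Path from root to D: J -> A -> D
Depth = number of edges = 2

Answer: 2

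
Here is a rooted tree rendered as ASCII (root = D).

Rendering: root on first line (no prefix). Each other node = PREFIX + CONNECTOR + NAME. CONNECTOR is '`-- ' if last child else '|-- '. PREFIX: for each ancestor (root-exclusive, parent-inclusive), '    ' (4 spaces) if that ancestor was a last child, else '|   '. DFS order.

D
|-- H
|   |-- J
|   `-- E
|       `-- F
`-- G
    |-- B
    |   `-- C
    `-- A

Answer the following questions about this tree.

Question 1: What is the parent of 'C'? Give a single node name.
Answer: B

Derivation:
Scan adjacency: C appears as child of B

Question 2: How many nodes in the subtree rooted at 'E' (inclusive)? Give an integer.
Subtree rooted at E contains: E, F
Count = 2

Answer: 2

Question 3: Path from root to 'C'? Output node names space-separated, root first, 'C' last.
Walk down from root: D -> G -> B -> C

Answer: D G B C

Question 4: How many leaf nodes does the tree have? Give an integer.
Answer: 4

Derivation:
Leaves (nodes with no children): A, C, F, J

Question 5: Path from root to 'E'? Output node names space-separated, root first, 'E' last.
Answer: D H E

Derivation:
Walk down from root: D -> H -> E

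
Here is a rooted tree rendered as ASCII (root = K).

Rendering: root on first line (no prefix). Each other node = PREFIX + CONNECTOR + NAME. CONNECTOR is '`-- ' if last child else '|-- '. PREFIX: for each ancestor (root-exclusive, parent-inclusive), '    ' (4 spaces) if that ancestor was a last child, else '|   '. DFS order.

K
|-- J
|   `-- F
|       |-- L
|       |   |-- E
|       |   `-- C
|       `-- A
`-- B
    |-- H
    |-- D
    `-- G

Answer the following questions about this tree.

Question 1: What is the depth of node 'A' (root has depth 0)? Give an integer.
Path from root to A: K -> J -> F -> A
Depth = number of edges = 3

Answer: 3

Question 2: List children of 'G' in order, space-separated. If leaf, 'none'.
Node G's children (from adjacency): (leaf)

Answer: none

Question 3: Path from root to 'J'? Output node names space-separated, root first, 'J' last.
Answer: K J

Derivation:
Walk down from root: K -> J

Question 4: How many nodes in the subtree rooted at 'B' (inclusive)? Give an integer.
Answer: 4

Derivation:
Subtree rooted at B contains: B, D, G, H
Count = 4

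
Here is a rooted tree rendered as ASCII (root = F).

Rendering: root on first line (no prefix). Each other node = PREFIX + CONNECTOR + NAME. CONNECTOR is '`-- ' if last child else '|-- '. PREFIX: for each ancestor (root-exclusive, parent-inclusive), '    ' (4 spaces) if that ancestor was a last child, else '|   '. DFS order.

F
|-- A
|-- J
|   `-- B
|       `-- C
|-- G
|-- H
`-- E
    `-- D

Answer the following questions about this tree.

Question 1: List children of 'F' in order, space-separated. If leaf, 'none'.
Node F's children (from adjacency): A, J, G, H, E

Answer: A J G H E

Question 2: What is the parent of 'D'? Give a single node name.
Answer: E

Derivation:
Scan adjacency: D appears as child of E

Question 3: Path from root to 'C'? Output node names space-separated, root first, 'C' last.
Answer: F J B C

Derivation:
Walk down from root: F -> J -> B -> C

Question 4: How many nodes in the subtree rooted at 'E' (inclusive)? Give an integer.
Subtree rooted at E contains: D, E
Count = 2

Answer: 2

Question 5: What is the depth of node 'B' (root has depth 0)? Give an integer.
Answer: 2

Derivation:
Path from root to B: F -> J -> B
Depth = number of edges = 2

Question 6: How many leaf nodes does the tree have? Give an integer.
Leaves (nodes with no children): A, C, D, G, H

Answer: 5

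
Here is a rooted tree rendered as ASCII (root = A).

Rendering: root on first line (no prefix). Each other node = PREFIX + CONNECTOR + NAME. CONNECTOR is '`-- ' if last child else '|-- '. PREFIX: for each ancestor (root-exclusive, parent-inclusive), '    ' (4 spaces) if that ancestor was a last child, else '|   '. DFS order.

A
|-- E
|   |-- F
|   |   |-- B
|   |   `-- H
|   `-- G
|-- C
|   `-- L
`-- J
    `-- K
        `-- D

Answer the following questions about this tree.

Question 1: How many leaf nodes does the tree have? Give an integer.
Leaves (nodes with no children): B, D, G, H, L

Answer: 5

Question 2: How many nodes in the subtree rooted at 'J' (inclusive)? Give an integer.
Answer: 3

Derivation:
Subtree rooted at J contains: D, J, K
Count = 3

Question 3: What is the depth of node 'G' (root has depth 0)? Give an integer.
Answer: 2

Derivation:
Path from root to G: A -> E -> G
Depth = number of edges = 2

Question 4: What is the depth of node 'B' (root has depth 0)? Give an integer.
Path from root to B: A -> E -> F -> B
Depth = number of edges = 3

Answer: 3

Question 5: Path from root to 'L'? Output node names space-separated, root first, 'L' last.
Answer: A C L

Derivation:
Walk down from root: A -> C -> L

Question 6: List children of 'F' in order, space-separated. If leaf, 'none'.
Node F's children (from adjacency): B, H

Answer: B H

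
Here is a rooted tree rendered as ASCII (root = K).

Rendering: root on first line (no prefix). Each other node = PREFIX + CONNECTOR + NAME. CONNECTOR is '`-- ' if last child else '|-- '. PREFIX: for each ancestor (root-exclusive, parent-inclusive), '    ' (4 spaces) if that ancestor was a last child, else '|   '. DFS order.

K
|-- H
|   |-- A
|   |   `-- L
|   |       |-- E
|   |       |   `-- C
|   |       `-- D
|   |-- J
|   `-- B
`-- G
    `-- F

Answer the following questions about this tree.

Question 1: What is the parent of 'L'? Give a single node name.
Answer: A

Derivation:
Scan adjacency: L appears as child of A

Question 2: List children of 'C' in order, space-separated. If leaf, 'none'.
Node C's children (from adjacency): (leaf)

Answer: none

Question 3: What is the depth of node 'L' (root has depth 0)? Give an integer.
Answer: 3

Derivation:
Path from root to L: K -> H -> A -> L
Depth = number of edges = 3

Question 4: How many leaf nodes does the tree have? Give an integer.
Leaves (nodes with no children): B, C, D, F, J

Answer: 5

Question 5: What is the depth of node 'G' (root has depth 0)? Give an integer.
Answer: 1

Derivation:
Path from root to G: K -> G
Depth = number of edges = 1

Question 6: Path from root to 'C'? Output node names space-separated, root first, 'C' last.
Answer: K H A L E C

Derivation:
Walk down from root: K -> H -> A -> L -> E -> C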